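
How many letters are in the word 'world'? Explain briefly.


Spell out 'world' and number each letter: w(1), o(2), r(3), l(4), d(5). Total: 5 letters.

5


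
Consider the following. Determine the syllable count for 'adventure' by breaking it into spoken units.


Break 'adventure' into syllables: ad-ven-ture -> ad | ven | ture = 3 syllables

3 syllables


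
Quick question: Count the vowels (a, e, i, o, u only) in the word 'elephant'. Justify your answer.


Vowels in 'elephant': e, e, a = 3 vowels.

3


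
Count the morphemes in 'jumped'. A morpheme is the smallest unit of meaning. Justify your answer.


Decomposition: jump (root) + -ed (suffix) = 2 morpheme(s)

2 morphemes


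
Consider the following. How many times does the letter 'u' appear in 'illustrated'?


Letter 'u' in 'illustrated': found at position(s) 4 = 1 occurrence(s).

1


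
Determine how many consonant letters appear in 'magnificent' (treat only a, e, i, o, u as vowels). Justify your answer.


Consonants in 'magnificent': m, g, n, f, c, n, t = 7 consonants.

7


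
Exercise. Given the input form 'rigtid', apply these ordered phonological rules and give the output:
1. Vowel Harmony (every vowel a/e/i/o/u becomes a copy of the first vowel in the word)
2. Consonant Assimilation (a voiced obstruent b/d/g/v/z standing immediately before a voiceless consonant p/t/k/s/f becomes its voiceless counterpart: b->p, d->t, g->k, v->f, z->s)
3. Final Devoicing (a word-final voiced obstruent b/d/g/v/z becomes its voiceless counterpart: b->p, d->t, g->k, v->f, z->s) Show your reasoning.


Starting form: 'rigtid'
Rule 1: Vowel Harmony: all vowels already match. No change.
Rule 2: Consonant Assimilation: voiced obstruent before voiceless consonant becomes voiceless ('gt' -> 'kt'). 'rigtid' -> 'riktid'
Rule 3: Final Devoicing: word-final voiced obstruent 'd' becomes voiceless 't'. 'riktid' -> 'riktit'
Final form: 'riktit'

riktit


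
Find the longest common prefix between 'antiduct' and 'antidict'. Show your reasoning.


Compare from the start: 5 characters match: 'antid'. Mismatch at position 6: 'u' vs 'i'.

antid


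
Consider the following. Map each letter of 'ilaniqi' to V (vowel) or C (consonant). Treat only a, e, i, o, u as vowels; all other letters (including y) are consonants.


Letter mapping: i = V, l = C, a = V, n = C, i = V, q = C, i = V.

VCVCVCV


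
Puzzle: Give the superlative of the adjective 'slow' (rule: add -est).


Apply superlative formation (add -est): 'slow' -> 'slowest'.

slowest


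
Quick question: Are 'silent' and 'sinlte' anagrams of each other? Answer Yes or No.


Sorted letters of 'silent': 'eilnst'
Sorted letters of 'sinlte': 'eilnst'
They match.

Yes


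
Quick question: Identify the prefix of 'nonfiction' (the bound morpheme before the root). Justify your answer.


The word 'nonfiction' = 'non' (prefix) + 'fiction' (root). The prefix is 'non'.

non


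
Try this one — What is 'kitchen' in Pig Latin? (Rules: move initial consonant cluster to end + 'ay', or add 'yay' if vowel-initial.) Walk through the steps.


'kitchen': move consonant cluster 'k' to end and add 'ay': 'itchenkay'.

itchenkay


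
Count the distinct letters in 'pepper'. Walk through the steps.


Unique letters in 'pepper': {e, p, r} = 3 distinct letters.

3


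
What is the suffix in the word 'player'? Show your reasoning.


The word 'player' = 'play' (root) + '-er' (suffix). The suffix is '-er'.

er


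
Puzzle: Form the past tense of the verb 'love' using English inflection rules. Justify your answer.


Apply rule: Add -d (word ends in -e). 'love' becomes 'loved'.

loved


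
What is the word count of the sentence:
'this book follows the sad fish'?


Split into words: this | book | follows | the | sad | fish = 6 words.

6


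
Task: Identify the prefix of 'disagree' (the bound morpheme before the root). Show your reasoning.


The word 'disagree' = 'dis' (prefix) + 'agree' (root). The prefix is 'dis'.

dis


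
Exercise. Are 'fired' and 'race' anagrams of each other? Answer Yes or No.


Sorted letters of 'fired': 'defir'
Sorted letters of 'race': 'acer'
They do not match.

No


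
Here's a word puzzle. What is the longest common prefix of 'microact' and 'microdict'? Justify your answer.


Compare from the start: 5 characters match: 'micro'. Mismatch at position 6: 'a' vs 'd'.

micro


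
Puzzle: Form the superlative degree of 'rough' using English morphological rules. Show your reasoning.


Apply superlative formation (add -est): 'rough' -> 'roughest'.

roughest


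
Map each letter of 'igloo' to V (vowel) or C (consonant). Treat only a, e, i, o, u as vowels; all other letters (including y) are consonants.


Letter mapping: i = V, g = C, l = C, o = V, o = V.

VCCVV


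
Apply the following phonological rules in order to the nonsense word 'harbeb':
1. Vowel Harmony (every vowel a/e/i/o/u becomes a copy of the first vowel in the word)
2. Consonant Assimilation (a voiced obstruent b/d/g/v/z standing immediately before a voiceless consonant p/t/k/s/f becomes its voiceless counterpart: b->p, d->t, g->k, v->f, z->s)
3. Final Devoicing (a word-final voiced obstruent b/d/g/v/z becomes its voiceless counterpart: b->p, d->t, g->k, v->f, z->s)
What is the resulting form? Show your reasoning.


Starting form: 'harbeb'
Rule 1: Vowel Harmony: all vowels become 'a' (matching first vowel). 'harbeb' -> 'harbab'
Rule 2: Consonant Assimilation: no voiced obstruent (b/d/g/v/z) stands immediately before a voiceless consonant (p/t/k/s/f). No change.
Rule 3: Final Devoicing: word-final voiced obstruent 'b' becomes voiceless 'p'. 'harbab' -> 'harbap'
Final form: 'harbap'

harbap


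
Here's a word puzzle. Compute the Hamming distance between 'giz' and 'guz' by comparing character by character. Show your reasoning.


Alignment:
Position 1: 'g' vs 'g' = match
Position 2: 'i' vs 'u' = DIFFER
Position 3: 'z' vs 'z' = match
Total differences: 1

1


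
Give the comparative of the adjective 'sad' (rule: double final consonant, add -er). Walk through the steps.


Apply comparative formation (double final consonant, add -er): 'sad' -> 'sadder'.

sadder


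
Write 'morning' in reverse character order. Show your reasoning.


Reverse 'morning' character by character: 'gninrom'.

gninrom


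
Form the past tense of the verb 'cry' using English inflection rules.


Apply rule: Change -y to -ied. 'cry' becomes 'cried'.

cried


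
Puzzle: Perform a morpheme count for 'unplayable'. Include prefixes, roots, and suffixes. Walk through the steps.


Decomposition: un- (prefix) + play (root) + -able (suffix) = 3 morpheme(s)

3 morphemes


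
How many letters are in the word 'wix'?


Spell out 'wix' and number each letter: w(1), i(2), x(3). Total: 3 letters.

3


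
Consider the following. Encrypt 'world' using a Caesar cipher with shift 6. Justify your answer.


Shift each letter by 6: w -> c, o -> u, r -> x, l -> r, d -> j. Result: 'cuxrj'.

cuxrj


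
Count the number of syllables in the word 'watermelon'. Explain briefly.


Break 'watermelon' into syllables: wa-ter-mel-on -> wa | ter | mel | on = 4 syllables

4 syllables


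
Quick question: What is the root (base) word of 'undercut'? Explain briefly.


Remove prefix 'under' from 'undercut' to get root 'cut'.

cut


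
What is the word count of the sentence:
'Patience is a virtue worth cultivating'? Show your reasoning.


Split into words: Patience | is | a | virtue | worth | cultivating = 6 words.

6


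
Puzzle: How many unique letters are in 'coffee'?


Unique letters in 'coffee': {c, e, f, o} = 4 distinct letters.

4


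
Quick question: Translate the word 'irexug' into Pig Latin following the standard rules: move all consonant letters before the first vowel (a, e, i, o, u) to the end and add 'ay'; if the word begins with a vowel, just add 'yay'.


'irexug' starts with a vowel, so add 'yay': 'irexugyay'.

irexugyay


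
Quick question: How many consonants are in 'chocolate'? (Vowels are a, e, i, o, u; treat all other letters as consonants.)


Consonants in 'chocolate': c, h, c, l, t = 5 consonants.

5


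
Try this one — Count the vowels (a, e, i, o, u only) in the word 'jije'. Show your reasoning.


Vowels in 'jije': i, e = 2 vowels.

2


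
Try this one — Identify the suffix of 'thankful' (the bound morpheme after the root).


The word 'thankful' = 'thank' (root) + '-ful' (suffix). The suffix is '-ful'.

ful


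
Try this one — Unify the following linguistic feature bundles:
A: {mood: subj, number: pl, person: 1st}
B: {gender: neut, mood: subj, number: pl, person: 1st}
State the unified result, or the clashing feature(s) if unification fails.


Compare features:
gender: A=_ vs B=neut -> unified: neut
mood: A=subj vs B=subj -> unified: subj
number: A=pl vs B=pl -> unified: pl
person: A=1st vs B=1st -> unified: 1st
No clashes found.

Unified: {gender: neut, mood: subj, number: pl, person: 1st}


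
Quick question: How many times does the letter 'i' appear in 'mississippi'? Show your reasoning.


Letter 'i' in 'mississippi': found at position(s) 2, 5, 8, 11 = 4 occurrence(s).

4


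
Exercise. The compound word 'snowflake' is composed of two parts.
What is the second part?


Split 'snowflake' into 'snow' + 'flake'. The second part is 'flake'.

flake


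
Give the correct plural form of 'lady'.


Apply rule: Change -y to -ies (consonant + y). 'lady' becomes 'ladies'.

ladies


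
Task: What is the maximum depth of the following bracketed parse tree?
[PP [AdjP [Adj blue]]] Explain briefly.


Count bracket nesting levels:
'[' at pos 0: depth = 1
'[' at pos 4: depth = 2
'[' at pos 10: depth = 3
Maximum depth reached: 3

3


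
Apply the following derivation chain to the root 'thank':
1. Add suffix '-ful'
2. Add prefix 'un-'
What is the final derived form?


Step 1: Add suffix '-ful' to 'thank' = 'thankful'
Step 2: Add prefix 'un-' to 'thankful' = 'unthankful'

unthankful


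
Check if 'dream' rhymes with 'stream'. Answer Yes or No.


Rime (stressed vowel + following sounds) of 'dream': -eam = /iːm/
Rime of 'stream': -eam = /iːm/
/iːm/ and /iːm/ are the same ending sound, so the words rhyme.

Yes


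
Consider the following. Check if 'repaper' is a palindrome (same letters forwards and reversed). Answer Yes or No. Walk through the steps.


Forward: 'repaper'
Reversed: 'repaper'
They are identical.

Yes


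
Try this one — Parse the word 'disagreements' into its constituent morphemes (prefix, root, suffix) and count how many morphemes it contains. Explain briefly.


Step 1: Identify prefix: 'dis' (meaning: not/apart)
Step 2: Identify root: 'agree'
Step 3: Identify suffix(es): 'ment, s'
Decomposition: dis- (prefix: not/apart) + agree (root) + -ment (suffix: action/result) + -s (plural)
Total morphemes: 4

4 morphemes (dis- (prefix: not/apart) + agree (root) + -ment (suffix: action/result) + -s (plural))


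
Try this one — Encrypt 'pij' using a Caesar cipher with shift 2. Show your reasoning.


Shift each letter by 2: p -> r, i -> k, j -> l. Result: 'rkl'.

rkl


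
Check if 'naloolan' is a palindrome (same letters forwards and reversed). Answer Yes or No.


Forward: 'naloolan'
Reversed: 'naloolan'
They are identical.

Yes


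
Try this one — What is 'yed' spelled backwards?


Reverse 'yed' character by character: 'dey'.

dey


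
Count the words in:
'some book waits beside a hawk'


Split into words: some | book | waits | beside | a | hawk = 6 words.

6


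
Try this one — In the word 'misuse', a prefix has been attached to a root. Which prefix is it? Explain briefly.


The word 'misuse' = 'mis' (prefix) + 'use' (root). The prefix is 'mis'.

mis


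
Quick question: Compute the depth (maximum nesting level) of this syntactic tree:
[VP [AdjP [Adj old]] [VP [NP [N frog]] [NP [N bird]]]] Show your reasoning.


Count bracket nesting levels:
'[' at pos 0: depth = 1
'[' at pos 4: depth = 2
'[' at pos 10: depth = 3
'[' at pos 21: depth = 2
'[' at pos 25: depth = 3
'[' at pos 29: depth = 4
'[' at pos 39: depth = 3
'[' at pos 43: depth = 4
Maximum depth reached: 4

4


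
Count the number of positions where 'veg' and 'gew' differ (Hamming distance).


Alignment:
Position 1: 'v' vs 'g' = DIFFER
Position 2: 'e' vs 'e' = match
Position 3: 'g' vs 'w' = DIFFER
Total differences: 2

2


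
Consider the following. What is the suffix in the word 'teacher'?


The word 'teacher' = 'teach' (root) + '-er' (suffix). The suffix is '-er'.

er


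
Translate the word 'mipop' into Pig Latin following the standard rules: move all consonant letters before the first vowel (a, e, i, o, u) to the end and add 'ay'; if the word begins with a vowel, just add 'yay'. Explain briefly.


'mipop': move consonant cluster 'm' to end and add 'ay': 'ipopmay'.

ipopmay


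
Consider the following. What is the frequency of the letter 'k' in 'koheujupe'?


Letter 'k' in 'koheujupe': found at position(s) 1 = 1 occurrence(s).

1


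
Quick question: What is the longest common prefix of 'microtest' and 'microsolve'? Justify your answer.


Compare from the start: 5 characters match: 'micro'. Mismatch at position 6: 't' vs 's'.

micro


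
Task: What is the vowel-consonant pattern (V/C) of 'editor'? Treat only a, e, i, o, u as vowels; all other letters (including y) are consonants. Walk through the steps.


Letter mapping: e = V, d = C, i = V, t = C, o = V, r = C.

VCVCVC


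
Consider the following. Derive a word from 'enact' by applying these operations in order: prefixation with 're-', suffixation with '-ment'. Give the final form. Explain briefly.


Step 1: Add prefix 're-' to 'enact' = 'reenact'
Step 2: Add suffix '-ment' to 'reenact' = 'reenactment'

reenactment


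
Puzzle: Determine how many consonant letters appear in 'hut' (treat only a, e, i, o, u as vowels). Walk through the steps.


Consonants in 'hut': h, t = 2 consonants.

2


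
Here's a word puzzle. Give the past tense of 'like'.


Apply rule: Add -d (word ends in -e). 'like' becomes 'liked'.

liked


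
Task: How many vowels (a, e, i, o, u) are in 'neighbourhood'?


Vowels in 'neighbourhood': e, i, o, u, o, o = 6 vowels.

6


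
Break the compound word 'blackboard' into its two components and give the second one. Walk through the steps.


Split 'blackboard' into 'black' + 'board'. The second part is 'board'.

board


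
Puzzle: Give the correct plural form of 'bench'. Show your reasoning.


Apply rule: Add -es (sibilant/fricative ending). 'bench' becomes 'benches'.

benches


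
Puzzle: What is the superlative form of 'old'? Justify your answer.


Apply superlative formation (add -est): 'old' -> 'oldest'.

oldest


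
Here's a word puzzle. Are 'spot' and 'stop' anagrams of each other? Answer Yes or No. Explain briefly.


Sorted letters of 'spot': 'opst'
Sorted letters of 'stop': 'opst'
They match.

Yes


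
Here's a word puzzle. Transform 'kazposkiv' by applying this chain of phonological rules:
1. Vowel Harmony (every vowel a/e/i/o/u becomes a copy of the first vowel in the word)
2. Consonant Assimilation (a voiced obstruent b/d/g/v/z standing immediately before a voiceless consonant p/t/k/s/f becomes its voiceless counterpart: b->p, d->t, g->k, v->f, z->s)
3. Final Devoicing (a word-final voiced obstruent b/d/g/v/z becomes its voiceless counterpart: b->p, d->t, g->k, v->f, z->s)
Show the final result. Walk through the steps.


Starting form: 'kazposkiv'
Rule 1: Vowel Harmony: all vowels become 'a' (matching first vowel). 'kazposkiv' -> 'kazpaskav'
Rule 2: Consonant Assimilation: voiced obstruent before voiceless consonant becomes voiceless ('zp' -> 'sp'). 'kazpaskav' -> 'kaspaskav'
Rule 3: Final Devoicing: word-final voiced obstruent 'v' becomes voiceless 'f'. 'kaspaskav' -> 'kaspaskaf'
Final form: 'kaspaskaf'

kaspaskaf


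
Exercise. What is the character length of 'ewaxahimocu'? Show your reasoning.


Spell out 'ewaxahimocu' and number each letter: e(1), w(2), a(3), x(4), a(5), h(6), i(7), m(8), o(9), c(10), u(11). Total: 11 letters.

11


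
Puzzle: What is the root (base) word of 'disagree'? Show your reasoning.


Remove prefix 'dis' from 'disagree' to get root 'agree'.

agree


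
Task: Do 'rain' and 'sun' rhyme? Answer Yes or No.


Rime (stressed vowel + following sounds) of 'rain': -ain = /eɪn/
Rime of 'sun': -un = /ʌn/
/eɪn/ and /ʌn/ are different ending sounds, so the words do not rhyme.

No


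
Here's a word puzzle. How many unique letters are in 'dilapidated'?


Unique letters in 'dilapidated': {a, d, e, i, l, p, t} = 7 distinct letters.

7


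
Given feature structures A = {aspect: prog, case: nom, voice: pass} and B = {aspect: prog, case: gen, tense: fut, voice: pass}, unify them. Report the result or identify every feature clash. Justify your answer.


Compare features:
aspect: A=prog vs B=prog -> unified: prog
case: A=nom vs B=gen -> CLASH
tense: A=_ vs B=fut -> unified: fut
voice: A=pass vs B=pass -> unified: pass
Clash detected on feature 'case' (nom vs gen); unification fails.

CLASH on 'case' (nom vs gen)


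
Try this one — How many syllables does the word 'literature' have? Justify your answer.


Break 'literature' into syllables: lit-er-a-ture -> lit | er | a | ture = 4 syllables

4 syllables


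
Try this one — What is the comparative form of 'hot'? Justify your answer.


Apply comparative formation (double final consonant, add -er): 'hot' -> 'hotter'.

hotter


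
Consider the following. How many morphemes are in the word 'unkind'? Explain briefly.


Decomposition: un- (prefix) + kind (root) = 2 morpheme(s)

2 morphemes


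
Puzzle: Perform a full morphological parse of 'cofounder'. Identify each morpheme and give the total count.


Step 1: Identify prefix: 'co' (meaning: together)
Step 2: Identify root: 'found'
Step 3: Identify suffix(es): 'er'
Decomposition: co- (prefix: together) + found (root) + -er (suffix: one who)
Total morphemes: 3

3 morphemes (co- (prefix: together) + found (root) + -er (suffix: one who))


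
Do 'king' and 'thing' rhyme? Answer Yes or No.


Rime (stressed vowel + following sounds) of 'king': -ing = /ɪŋ/
Rime of 'thing': -ing = /ɪŋ/
/ɪŋ/ and /ɪŋ/ are the same ending sound, so the words rhyme.

Yes


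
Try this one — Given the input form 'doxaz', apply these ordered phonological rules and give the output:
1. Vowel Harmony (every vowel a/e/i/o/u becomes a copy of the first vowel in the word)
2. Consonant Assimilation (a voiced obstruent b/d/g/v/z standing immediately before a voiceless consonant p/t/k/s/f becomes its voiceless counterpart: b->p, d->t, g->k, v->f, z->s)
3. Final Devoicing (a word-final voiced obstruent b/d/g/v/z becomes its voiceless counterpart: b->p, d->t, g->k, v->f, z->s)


Starting form: 'doxaz'
Rule 1: Vowel Harmony: all vowels become 'o' (matching first vowel). 'doxaz' -> 'doxoz'
Rule 2: Consonant Assimilation: no voiced obstruent (b/d/g/v/z) stands immediately before a voiceless consonant (p/t/k/s/f). No change.
Rule 3: Final Devoicing: word-final voiced obstruent 'z' becomes voiceless 's'. 'doxoz' -> 'doxos'
Final form: 'doxos'

doxos


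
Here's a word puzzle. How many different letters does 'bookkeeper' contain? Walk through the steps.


Unique letters in 'bookkeeper': {b, e, k, o, p, r} = 6 distinct letters.

6


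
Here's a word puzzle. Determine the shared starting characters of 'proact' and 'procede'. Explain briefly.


Compare from the start: 3 characters match: 'pro'. Mismatch at position 4: 'a' vs 'c'.

pro


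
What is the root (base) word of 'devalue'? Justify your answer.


Remove prefix 'de' from 'devalue' to get root 'value'.

value


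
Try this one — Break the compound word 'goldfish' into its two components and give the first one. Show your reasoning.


Split 'goldfish' into 'gold' + 'fish'. The first part is 'gold'.

gold


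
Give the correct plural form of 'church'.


Apply rule: Add -es (sibilant/fricative ending). 'church' becomes 'churches'.

churches


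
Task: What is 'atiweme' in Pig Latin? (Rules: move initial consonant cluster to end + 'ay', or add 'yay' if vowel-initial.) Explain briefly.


'atiweme' starts with a vowel, so add 'yay': 'atiwemeyay'.

atiwemeyay


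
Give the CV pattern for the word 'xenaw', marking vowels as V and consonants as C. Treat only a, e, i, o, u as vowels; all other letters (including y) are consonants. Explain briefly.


Letter mapping: x = C, e = V, n = C, a = V, w = C.

CVCVC


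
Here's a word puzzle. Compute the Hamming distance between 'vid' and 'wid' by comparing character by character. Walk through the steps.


Alignment:
Position 1: 'v' vs 'w' = DIFFER
Position 2: 'i' vs 'i' = match
Position 3: 'd' vs 'd' = match
Total differences: 1

1


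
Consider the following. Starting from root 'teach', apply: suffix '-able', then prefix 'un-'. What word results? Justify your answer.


Step 1: Add suffix '-able' to 'teach' = 'teachable'
Step 2: Add prefix 'un-' to 'teachable' = 'unteachable'

unteachable


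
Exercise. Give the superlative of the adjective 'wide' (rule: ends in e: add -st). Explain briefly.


Apply superlative formation (ends in e: add -st): 'wide' -> 'widest'.

widest


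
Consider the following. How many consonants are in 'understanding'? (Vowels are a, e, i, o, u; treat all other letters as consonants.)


Consonants in 'understanding': n, d, r, s, t, n, d, n, g = 9 consonants.

9


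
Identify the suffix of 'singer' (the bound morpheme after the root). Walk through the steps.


The word 'singer' = 'sing' (root) + '-er' (suffix). The suffix is '-er'.

er


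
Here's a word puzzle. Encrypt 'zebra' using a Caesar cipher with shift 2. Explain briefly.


Shift each letter by 2: z -> b, e -> g, b -> d, r -> t, a -> c. Result: 'bgdtc'.

bgdtc


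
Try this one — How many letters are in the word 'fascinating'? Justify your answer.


Spell out 'fascinating' and number each letter: f(1), a(2), s(3), c(4), i(5), n(6), a(7), t(8), i(9), n(10), g(11). Total: 11 letters.

11


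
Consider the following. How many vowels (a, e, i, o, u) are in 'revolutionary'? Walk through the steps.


Vowels in 'revolutionary': e, o, u, i, o, a = 6 vowels.

6


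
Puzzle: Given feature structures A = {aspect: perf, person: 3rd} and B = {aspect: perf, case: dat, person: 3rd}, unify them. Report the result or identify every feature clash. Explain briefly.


Compare features:
aspect: A=perf vs B=perf -> unified: perf
case: A=_ vs B=dat -> unified: dat
person: A=3rd vs B=3rd -> unified: 3rd
No clashes found.

Unified: {aspect: perf, case: dat, person: 3rd}


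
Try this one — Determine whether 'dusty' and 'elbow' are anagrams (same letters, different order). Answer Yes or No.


Sorted letters of 'dusty': 'dstuy'
Sorted letters of 'elbow': 'below'
They do not match.

No


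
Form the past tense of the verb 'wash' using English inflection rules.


Apply rule: Add -ed. 'wash' becomes 'washed'.

washed


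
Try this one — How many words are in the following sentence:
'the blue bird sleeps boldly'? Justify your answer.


Split into words: the | blue | bird | sleeps | boldly = 5 words.

5


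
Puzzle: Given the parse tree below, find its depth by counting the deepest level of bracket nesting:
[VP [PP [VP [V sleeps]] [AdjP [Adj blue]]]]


Count bracket nesting levels:
'[' at pos 0: depth = 1
'[' at pos 4: depth = 2
'[' at pos 8: depth = 3
'[' at pos 12: depth = 4
'[' at pos 24: depth = 3
'[' at pos 30: depth = 4
Maximum depth reached: 4

4


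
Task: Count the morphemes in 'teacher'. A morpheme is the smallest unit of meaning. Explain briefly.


Decomposition: teach (root) + -er (suffix) = 2 morpheme(s)

2 morphemes


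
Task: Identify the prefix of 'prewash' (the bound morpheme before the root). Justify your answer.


The word 'prewash' = 'pre' (prefix) + 'wash' (root). The prefix is 'pre'.

pre


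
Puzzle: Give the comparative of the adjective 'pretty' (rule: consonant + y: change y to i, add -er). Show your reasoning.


Apply comparative formation (consonant + y: change y to i, add -er): 'pretty' -> 'prettier'.

prettier


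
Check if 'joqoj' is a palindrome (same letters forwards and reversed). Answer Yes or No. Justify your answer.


Forward: 'joqoj'
Reversed: 'joqoj'
They are identical.

Yes


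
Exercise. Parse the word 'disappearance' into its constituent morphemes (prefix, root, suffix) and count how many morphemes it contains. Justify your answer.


Step 1: Identify prefix: 'dis' (meaning: not/apart)
Step 2: Identify root: 'appear'
Step 3: Identify suffix(es): 'ance'
Decomposition: dis- (prefix: not/apart) + appear (root) + -ance (suffix: state/act)
Total morphemes: 3

3 morphemes (dis- (prefix: not/apart) + appear (root) + -ance (suffix: state/act))


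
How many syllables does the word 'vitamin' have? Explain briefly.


Break 'vitamin' into syllables: vi-ta-min -> vi | ta | min = 3 syllables

3 syllables


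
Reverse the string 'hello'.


Reverse 'hello' character by character: 'olleh'.

olleh


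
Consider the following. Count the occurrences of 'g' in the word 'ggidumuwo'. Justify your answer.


Letter 'g' in 'ggidumuwo': found at position(s) 1, 2 = 2 occurrence(s).

2


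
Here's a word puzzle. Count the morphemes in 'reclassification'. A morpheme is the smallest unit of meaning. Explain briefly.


Decomposition: re- (prefix) + class (root) + -ify (suffix) + -ation (suffix) = 4 morpheme(s)

4 morphemes


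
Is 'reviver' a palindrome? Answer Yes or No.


Forward: 'reviver'
Reversed: 'reviver'
They are identical.

Yes


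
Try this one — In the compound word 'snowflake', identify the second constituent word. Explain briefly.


Split 'snowflake' into 'snow' + 'flake'. The second part is 'flake'.

flake


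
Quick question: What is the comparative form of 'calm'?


Apply comparative formation (add -er): 'calm' -> 'calmer'.

calmer


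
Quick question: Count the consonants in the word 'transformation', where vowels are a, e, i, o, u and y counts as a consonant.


Consonants in 'transformation': t, r, n, s, f, r, m, t, n = 9 consonants.

9


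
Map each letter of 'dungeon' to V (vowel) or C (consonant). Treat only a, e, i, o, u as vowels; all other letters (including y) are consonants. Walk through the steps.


Letter mapping: d = C, u = V, n = C, g = C, e = V, o = V, n = C.

CVCCVVC


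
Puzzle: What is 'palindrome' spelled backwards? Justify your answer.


Reverse 'palindrome' character by character: 'emordnilap'.

emordnilap


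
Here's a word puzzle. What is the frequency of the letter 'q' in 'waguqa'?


Letter 'q' in 'waguqa': found at position(s) 5 = 1 occurrence(s).

1


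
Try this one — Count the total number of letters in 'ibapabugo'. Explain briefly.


Spell out 'ibapabugo' and number each letter: i(1), b(2), a(3), p(4), a(5), b(6), u(7), g(8), o(9). Total: 9 letters.

9


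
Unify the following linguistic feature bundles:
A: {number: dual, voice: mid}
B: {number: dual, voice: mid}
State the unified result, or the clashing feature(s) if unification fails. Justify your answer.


Compare features:
number: A=dual vs B=dual -> unified: dual
voice: A=mid vs B=mid -> unified: mid
No clashes found.

Unified: {number: dual, voice: mid}


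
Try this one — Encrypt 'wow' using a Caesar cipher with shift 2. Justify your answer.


Shift each letter by 2: w -> y, o -> q, w -> y. Result: 'yqy'.

yqy


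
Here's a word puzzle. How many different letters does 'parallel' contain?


Unique letters in 'parallel': {a, e, l, p, r} = 5 distinct letters.

5


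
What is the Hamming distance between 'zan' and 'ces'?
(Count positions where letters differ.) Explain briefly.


Alignment:
Position 1: 'z' vs 'c' = DIFFER
Position 2: 'a' vs 'e' = DIFFER
Position 3: 'n' vs 's' = DIFFER
Total differences: 3

3


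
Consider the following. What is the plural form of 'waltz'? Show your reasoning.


Apply rule: Add -es (sibilant/fricative ending). 'waltz' becomes 'waltzes'.

waltzes


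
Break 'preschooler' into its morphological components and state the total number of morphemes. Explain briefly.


Step 1: Identify prefix: 'pre' (meaning: before)
Step 2: Identify root: 'school'
Step 3: Identify suffix(es): 'er'
Decomposition: pre- (prefix: before) + school (root) + -er (suffix: one who)
Total morphemes: 3

3 morphemes (pre- (prefix: before) + school (root) + -er (suffix: one who))


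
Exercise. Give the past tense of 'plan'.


Apply rule: Double final consonant and add -ed. 'plan' becomes 'planned'.

planned


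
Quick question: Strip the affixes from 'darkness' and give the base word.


Remove suffix '-ness' from 'darkness' to get root 'dark'.

dark


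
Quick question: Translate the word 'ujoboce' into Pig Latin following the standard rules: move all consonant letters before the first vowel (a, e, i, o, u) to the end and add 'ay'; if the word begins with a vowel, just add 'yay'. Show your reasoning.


'ujoboce' starts with a vowel, so add 'yay': 'ujoboceyay'.

ujoboceyay


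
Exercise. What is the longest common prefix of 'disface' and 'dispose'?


Compare from the start: 3 characters match: 'dis'. Mismatch at position 4: 'f' vs 'p'.

dis


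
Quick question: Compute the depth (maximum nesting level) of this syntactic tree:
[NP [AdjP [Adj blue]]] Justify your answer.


Count bracket nesting levels:
'[' at pos 0: depth = 1
'[' at pos 4: depth = 2
'[' at pos 10: depth = 3
Maximum depth reached: 3

3


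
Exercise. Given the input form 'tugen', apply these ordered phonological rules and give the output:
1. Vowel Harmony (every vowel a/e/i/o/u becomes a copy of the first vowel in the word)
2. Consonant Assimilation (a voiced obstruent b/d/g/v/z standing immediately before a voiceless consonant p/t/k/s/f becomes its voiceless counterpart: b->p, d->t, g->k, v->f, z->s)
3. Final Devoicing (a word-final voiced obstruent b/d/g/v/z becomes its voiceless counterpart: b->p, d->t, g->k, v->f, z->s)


Starting form: 'tugen'
Rule 1: Vowel Harmony: all vowels become 'u' (matching first vowel). 'tugen' -> 'tugun'
Rule 2: Consonant Assimilation: no voiced obstruent (b/d/g/v/z) stands immediately before a voiceless consonant (p/t/k/s/f). No change.
Rule 3: Final Devoicing: final consonant 'n' is not one of the voiced obstruents b/d/g/v/z. No change.
Final form: 'tugun'

tugun


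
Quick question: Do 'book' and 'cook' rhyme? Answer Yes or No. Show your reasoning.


Rime (stressed vowel + following sounds) of 'book': -ook = /ʊk/
Rime of 'cook': -ook = /ʊk/
/ʊk/ and /ʊk/ are the same ending sound, so the words rhyme.

Yes


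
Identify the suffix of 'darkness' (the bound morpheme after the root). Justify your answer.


The word 'darkness' = 'dark' (root) + '-ness' (suffix). The suffix is '-ness'.

ness


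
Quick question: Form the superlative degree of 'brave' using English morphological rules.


Apply superlative formation (ends in e: add -st): 'brave' -> 'bravest'.

bravest


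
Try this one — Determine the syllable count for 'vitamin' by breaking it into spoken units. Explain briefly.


Break 'vitamin' into syllables: vi-ta-min -> vi | ta | min = 3 syllables

3 syllables


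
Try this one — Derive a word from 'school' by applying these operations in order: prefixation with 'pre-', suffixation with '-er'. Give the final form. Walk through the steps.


Step 1: Add prefix 'pre-' to 'school' = 'preschool'
Step 2: Add suffix '-er' to 'preschool' = 'preschooler'

preschooler


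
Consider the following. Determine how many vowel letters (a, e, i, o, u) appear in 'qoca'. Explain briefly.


Vowels in 'qoca': o, a = 2 vowels.

2


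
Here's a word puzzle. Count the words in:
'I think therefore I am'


Split into words: I | think | therefore | I | am = 5 words.

5


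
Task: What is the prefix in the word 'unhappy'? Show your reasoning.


The word 'unhappy' = 'un' (prefix) + 'happy' (root). The prefix is 'un'.

un


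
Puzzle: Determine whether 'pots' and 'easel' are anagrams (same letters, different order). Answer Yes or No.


Sorted letters of 'pots': 'opst'
Sorted letters of 'easel': 'aeels'
They do not match.

No


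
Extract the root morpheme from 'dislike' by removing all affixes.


Remove prefix 'dis' from 'dislike' to get root 'like'.

like


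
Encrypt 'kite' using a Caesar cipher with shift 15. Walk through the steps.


Shift each letter by 15: k -> z, i -> x, t -> i, e -> t. Result: 'zxit'.

zxit


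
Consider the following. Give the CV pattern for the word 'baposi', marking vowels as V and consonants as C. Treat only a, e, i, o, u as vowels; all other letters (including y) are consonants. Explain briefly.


Letter mapping: b = C, a = V, p = C, o = V, s = C, i = V.

CVCVCV


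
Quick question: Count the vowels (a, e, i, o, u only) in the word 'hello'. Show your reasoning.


Vowels in 'hello': e, o = 2 vowels.

2


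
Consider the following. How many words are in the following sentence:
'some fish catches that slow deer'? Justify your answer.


Split into words: some | fish | catches | that | slow | deer = 6 words.

6


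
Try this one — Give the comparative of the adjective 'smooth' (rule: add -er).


Apply comparative formation (add -er): 'smooth' -> 'smoother'.

smoother


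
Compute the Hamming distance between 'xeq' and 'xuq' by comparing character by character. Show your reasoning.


Alignment:
Position 1: 'x' vs 'x' = match
Position 2: 'e' vs 'u' = DIFFER
Position 3: 'q' vs 'q' = match
Total differences: 1

1


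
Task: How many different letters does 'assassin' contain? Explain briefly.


Unique letters in 'assassin': {a, i, n, s} = 4 distinct letters.

4


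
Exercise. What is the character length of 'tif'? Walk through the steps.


Spell out 'tif' and number each letter: t(1), i(2), f(3). Total: 3 letters.

3


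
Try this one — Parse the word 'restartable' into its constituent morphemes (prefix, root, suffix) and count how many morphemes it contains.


Step 1: Identify prefix: 're' (meaning: again)
Step 2: Identify root: 'start'
Step 3: Identify suffix(es): 'able'
Decomposition: re- (prefix: again) + start (root) + -able (suffix: capable of)
Total morphemes: 3

3 morphemes (re- (prefix: again) + start (root) + -able (suffix: capable of))


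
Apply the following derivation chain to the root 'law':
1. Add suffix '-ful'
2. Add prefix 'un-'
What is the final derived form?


Step 1: Add suffix '-ful' to 'law' = 'lawful'
Step 2: Add prefix 'un-' to 'lawful' = 'unlawful'

unlawful


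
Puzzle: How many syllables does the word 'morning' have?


Break 'morning' into syllables: morn-ing -> morn | ing = 2 syllables

2 syllables


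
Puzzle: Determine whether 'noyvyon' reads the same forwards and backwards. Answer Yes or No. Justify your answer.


Forward: 'noyvyon'
Reversed: 'noyvyon'
They are identical.

Yes


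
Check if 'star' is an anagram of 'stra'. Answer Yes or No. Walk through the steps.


Sorted letters of 'star': 'arst'
Sorted letters of 'stra': 'arst'
They match.

Yes


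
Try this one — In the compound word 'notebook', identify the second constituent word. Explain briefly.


Split 'notebook' into 'note' + 'book'. The second part is 'book'.

book


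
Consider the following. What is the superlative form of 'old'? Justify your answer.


Apply superlative formation (add -est): 'old' -> 'oldest'.

oldest


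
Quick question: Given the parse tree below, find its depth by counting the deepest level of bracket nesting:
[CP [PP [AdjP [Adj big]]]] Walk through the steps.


Count bracket nesting levels:
'[' at pos 0: depth = 1
'[' at pos 4: depth = 2
'[' at pos 8: depth = 3
'[' at pos 14: depth = 4
Maximum depth reached: 4

4


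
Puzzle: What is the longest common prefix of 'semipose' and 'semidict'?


Compare from the start: 4 characters match: 'semi'. Mismatch at position 5: 'p' vs 'd'.

semi


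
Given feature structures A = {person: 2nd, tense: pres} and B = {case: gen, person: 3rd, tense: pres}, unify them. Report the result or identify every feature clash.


Compare features:
case: A=_ vs B=gen -> unified: gen
person: A=2nd vs B=3rd -> CLASH
tense: A=pres vs B=pres -> unified: pres
Clash detected on feature 'person' (2nd vs 3rd); unification fails.

CLASH on 'person' (2nd vs 3rd)


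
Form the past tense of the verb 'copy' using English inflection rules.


Apply rule: Change -y to -ied. 'copy' becomes 'copied'.

copied


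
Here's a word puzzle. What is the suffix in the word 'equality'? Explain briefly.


The word 'equality' = 'equal' (root) + '-ity' (suffix). The suffix is '-ity'.

ity


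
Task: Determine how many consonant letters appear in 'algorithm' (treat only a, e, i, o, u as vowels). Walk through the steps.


Consonants in 'algorithm': l, g, r, t, h, m = 6 consonants.

6


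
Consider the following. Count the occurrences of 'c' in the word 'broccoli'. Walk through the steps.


Letter 'c' in 'broccoli': found at position(s) 4, 5 = 2 occurrence(s).

2


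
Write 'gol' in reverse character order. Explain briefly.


Reverse 'gol' character by character: 'log'.

log


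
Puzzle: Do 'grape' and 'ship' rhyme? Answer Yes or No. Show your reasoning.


Rime (stressed vowel + following sounds) of 'grape': -ape = /eɪp/
Rime of 'ship': -ip = /ɪp/
/eɪp/ and /ɪp/ are different ending sounds, so the words do not rhyme.

No


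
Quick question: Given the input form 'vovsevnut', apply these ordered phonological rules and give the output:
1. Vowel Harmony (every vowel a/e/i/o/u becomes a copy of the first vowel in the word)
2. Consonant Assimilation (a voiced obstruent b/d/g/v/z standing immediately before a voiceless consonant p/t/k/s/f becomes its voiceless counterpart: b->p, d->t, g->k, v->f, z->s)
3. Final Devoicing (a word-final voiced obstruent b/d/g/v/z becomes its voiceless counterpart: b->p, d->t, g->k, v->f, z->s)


Starting form: 'vovsevnut'
Rule 1: Vowel Harmony: all vowels become 'o' (matching first vowel). 'vovsevnut' -> 'vovsovnot'
Rule 2: Consonant Assimilation: voiced obstruent before voiceless consonant becomes voiceless ('vs' -> 'fs'). 'vovsovnot' -> 'vofsovnot'
Rule 3: Final Devoicing: final consonant 't' is not one of the voiced obstruents b/d/g/v/z. No change.
Final form: 'vofsovnot'

vofsovnot


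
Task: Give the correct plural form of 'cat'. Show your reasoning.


Apply rule: Add -s. 'cat' becomes 'cats'.

cats


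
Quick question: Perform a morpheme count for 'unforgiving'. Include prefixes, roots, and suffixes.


Decomposition: un- (prefix) + forgive (root) + -ing (suffix) = 3 morpheme(s)

3 morphemes


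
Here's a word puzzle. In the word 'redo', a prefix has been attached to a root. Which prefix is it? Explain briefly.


The word 'redo' = 're' (prefix) + 'do' (root). The prefix is 're'.

re


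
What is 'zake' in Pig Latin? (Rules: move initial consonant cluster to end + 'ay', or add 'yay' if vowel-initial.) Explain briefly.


'zake': move consonant cluster 'z' to end and add 'ay': 'akezay'.

akezay


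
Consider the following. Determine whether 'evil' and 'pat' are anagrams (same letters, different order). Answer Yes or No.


Sorted letters of 'evil': 'eilv'
Sorted letters of 'pat': 'apt'
They do not match.

No


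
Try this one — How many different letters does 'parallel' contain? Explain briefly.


Unique letters in 'parallel': {a, e, l, p, r} = 5 distinct letters.

5
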